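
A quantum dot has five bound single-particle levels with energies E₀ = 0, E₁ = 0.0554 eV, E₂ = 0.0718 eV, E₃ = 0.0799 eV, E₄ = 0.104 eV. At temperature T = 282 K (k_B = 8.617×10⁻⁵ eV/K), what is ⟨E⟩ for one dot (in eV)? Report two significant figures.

0.011 eV

k_BT = 8.617×10⁻⁵ × 282 K = 0.02430 eV.
Eᵢ/kT = 0, 2.280, 2.955, 3.288, 4.280.
Z = Σ e^(−Eᵢ/kT) = e^(−0) + e^(−2.280) + e^(−2.955) + e^(−3.288) + e^(−4.280) = 1.000 + 0.1023 + 0.05208 + 0.03733 + 0.01384 = 1.206.
⟨E⟩ = Σ Eᵢ e^(−Eᵢ/kT) / Z = (0·1.000 + 0.0554·0.1023 + 0.0718·0.05208 + 0.0799·0.03733 + 0.104·0.01384) / 1.206 = 0.011 eV.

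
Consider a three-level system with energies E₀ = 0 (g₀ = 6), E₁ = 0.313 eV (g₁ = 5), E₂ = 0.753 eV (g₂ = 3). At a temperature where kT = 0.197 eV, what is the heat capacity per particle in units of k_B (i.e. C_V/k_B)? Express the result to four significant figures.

0.4291

Eᵢ/kT = 0, 1.58883, 3.82234.
Z = Σ gᵢe^(−Eᵢ/kT) = 6·e^(−0) + 5·e^(−1.58883) + 3·e^(−3.82234) = 6.00000 + 1.02082 + 0.0656296 = 7.08645.
⟨E⟩ = 0.0520621 eV, ⟨E²⟩ = 0.0193639 eV².
C_V/k_B = (⟨E²⟩ − ⟨E⟩²)/(kT)² = (0.0193639 − 0.00271046)/0.0388090 = 0.4291.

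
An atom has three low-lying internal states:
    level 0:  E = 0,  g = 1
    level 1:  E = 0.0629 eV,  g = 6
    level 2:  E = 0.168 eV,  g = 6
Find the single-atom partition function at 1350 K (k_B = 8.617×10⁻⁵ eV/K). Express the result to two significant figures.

k_BT = 8.617×10⁻⁵ × 1350 K = 0.1163 eV.
Eᵢ/kT = 0, 0.5408, 1.445.
Z = Σ gᵢe^(−Eᵢ/kT) = 1·e^(−0) + 6·e^(−0.5408) + 6·e^(−1.445) = 1.000 + 3.494 + 1.414 = 5.908.

Z = 5.9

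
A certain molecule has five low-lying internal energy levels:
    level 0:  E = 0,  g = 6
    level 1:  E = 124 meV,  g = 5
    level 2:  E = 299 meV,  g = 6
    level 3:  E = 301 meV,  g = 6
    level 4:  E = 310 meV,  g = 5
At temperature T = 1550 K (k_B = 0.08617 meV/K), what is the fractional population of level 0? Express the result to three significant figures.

k_BT = 0.08617 × 1550 K = 133.56 meV.
Eᵢ/kT = 0, 0.92842, 2.2387, 2.2537, 2.3211.
Z = Σ gᵢe^(−Eᵢ/kT) = 6·e^(−0) + 5·e^(−0.92842) + 6·e^(−2.2387) + 6·e^(−2.2537) + 5·e^(−2.3211) = 6.0000 + 1.9759 + 0.63958 + 0.63006 + 0.49083 = 9.7364.
P₀ = g₀ e^(−E₀/kT) / Z = 6.0000/9.7364 = 0.616.

0.616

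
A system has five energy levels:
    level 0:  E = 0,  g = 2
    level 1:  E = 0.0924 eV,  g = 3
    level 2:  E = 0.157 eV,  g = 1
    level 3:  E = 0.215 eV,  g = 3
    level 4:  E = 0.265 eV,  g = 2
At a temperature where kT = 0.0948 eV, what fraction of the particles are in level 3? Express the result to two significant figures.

Eᵢ/kT = 0, 0.9747, 1.656, 2.268, 2.795.
Z = Σ gᵢe^(−Eᵢ/kT) = 2·e^(−0) + 3·e^(−0.9747) + 1·e^(−1.656) + 3·e^(−2.268) + 2·e^(−2.795) = 2.000 + 1.132 + 0.1909 + 0.3106 + 0.1222 = 3.756.
P₃ = g₃ e^(−E₃/kT) / Z = 0.3106/3.756 = 0.083.

0.083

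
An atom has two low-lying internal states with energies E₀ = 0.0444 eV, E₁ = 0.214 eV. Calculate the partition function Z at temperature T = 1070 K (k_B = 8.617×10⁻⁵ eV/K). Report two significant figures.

Z = 0.72

k_BT = 8.617×10⁻⁵ × 1070 K = 0.09220 eV.
Eᵢ/kT = 0.4816, 2.321.
Z = Σ e^(−Eᵢ/kT) = e^(−0.4816) + e^(−2.321) = 0.6178 + 0.09818 = 0.7160.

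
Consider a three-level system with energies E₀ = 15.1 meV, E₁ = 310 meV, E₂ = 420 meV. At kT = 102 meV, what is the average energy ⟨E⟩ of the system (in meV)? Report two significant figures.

37 meV

Eᵢ/kT = 0.1480, 3.039, 4.118.
Z = Σ e^(−Eᵢ/kT) = e^(−0.1480) + e^(−3.039) + e^(−4.118) = 0.8624 + 0.04788 + 0.01628 = 0.9266.
⟨E⟩ = Σ Eᵢ e^(−Eᵢ/kT) / Z = (15.1·0.8624 + 310·0.04788 + 420·0.01628) / 0.9266 = 37 meV.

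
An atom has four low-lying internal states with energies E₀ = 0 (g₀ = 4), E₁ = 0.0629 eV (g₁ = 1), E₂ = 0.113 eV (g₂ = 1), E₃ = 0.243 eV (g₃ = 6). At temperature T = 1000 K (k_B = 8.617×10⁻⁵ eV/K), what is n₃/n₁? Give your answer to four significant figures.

k_BT = 8.617×10⁻⁵ × 1000 K = 0.0861700 eV.
n₃/n₁ = (g₃/g₁) exp[−(E₃−E₁)/kT] = (6/1) × exp(−(0.1801 eV)/(0.0861700 eV)) = (6/1) × exp(-2.09005) = 0.7421.

0.7421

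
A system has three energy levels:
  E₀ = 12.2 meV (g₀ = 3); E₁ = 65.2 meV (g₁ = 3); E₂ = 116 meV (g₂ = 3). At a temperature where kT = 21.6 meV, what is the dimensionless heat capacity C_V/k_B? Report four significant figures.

Eᵢ/kT = 0.564815, 3.01852, 5.37037.
Z = Σ gᵢe^(−Eᵢ/kT) = 3·e^(−0.564815) + 3·e^(−3.01852) + 3·e^(−5.37037) = 1.70540 + 0.146620 + 0.0139572 = 1.86598.
⟨E⟩ = 17.1409 meV, ⟨E²⟩ = 570.707 meV².
C_V/k_B = (⟨E²⟩ − ⟨E⟩²)/(kT)² = (570.707 − 293.810)/466.560 = 0.5935.

0.5935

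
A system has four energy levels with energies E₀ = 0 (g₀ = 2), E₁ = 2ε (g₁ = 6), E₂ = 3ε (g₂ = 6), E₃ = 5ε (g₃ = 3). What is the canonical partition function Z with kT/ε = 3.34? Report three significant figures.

Z = 8.41

Eᵢ/kT = 0, 0.59880, 0.89820, 1.4970.
Z = Σ gᵢe^(−Eᵢ/kT) = 2·e^(−0) + 6·e^(−0.59880) + 6·e^(−0.89820) + 3·e^(−1.4970) = 2.0000 + 3.2968 + 2.4438 + 0.67140 = 8.4120.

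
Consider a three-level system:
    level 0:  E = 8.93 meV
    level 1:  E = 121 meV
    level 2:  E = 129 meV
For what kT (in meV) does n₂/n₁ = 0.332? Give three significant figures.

n₂/n₁ = exp[−(E₂−E₁)/kT] = 0.332.
⇒ (E₂−E₁)/kT = ln(1/0.332) = ln(3.0120) = 1.1026.
kT = 8 meV / 1.1026 = 7.26 meV.

7.26 meV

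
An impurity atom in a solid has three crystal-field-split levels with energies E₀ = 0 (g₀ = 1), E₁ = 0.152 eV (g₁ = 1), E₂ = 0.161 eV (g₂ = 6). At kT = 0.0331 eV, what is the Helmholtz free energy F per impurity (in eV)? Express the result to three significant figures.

Eᵢ/kT = 0, 4.5921, 4.8640.
Z = Σ gᵢe^(−Eᵢ/kT) = 1·e^(−0) + 1·e^(−4.5921) + 6·e^(−4.8640) = 1.0000 + 0.010132 + 0.046317 = 1.0564.
F = −kT ln Z = −0.0331 × ln(1.0564) = −0.0331 × 0.054867 = -0.00182 eV.

-0.00182 eV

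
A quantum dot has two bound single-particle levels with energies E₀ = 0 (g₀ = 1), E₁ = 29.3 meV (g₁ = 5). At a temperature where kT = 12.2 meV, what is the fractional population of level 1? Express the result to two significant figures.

0.31

Eᵢ/kT = 0, 2.402.
Z = Σ gᵢe^(−Eᵢ/kT) = 1·e^(−0) + 5·e^(−2.402) = 1.000 + 0.4527 = 1.453.
P₁ = g₁ e^(−E₁/kT) / Z = 0.4527/1.453 = 0.31.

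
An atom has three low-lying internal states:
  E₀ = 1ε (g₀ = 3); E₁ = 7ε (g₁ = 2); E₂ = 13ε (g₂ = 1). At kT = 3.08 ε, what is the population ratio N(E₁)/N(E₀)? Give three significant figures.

0.0950

n₁/n₀ = (g₁/g₀) exp[−(E₁−E₀)/kT] = (2/3) × exp(−(6ε)/(3.08ε)) = (2/3) × exp(-1.9481) = 0.0950.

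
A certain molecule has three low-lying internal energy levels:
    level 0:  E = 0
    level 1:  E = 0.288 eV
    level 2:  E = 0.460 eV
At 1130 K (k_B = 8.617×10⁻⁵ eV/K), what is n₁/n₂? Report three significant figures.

5.85

k_BT = 8.617×10⁻⁵ × 1130 K = 0.097372 eV.
n₁/n₂ = exp[−(E₁−E₂)/kT] = exp(−(-0.172 eV)/(0.097372 eV)) = exp(1.7664) = 5.85.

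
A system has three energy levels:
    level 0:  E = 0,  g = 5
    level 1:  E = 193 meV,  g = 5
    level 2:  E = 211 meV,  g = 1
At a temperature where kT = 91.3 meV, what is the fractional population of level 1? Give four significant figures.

Eᵢ/kT = 0, 2.11391, 2.31106.
Z = Σ gᵢe^(−Eᵢ/kT) = 5·e^(−0) + 5·e^(−2.11391) + 1·e^(−2.31106) = 5.00000 + 0.603824 + 0.0991561 = 5.70298.
P₁ = g₁ e^(−E₁/kT) / Z = 0.603824/5.70298 = 0.1059.

0.1059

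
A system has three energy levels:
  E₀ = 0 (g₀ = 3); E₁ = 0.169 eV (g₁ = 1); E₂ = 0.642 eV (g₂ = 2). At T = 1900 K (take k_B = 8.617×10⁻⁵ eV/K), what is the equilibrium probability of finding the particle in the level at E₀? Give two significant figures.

0.88

k_BT = 8.617×10⁻⁵ × 1900 K = 0.1637 eV.
Eᵢ/kT = 0, 1.032, 3.922.
Z = Σ gᵢe^(−Eᵢ/kT) = 3·e^(−0) + 1·e^(−1.032) + 2·e^(−3.922) = 3.000 + 0.3563 + 0.03960 = 3.396.
P₀ = g₀ e^(−E₀/kT) / Z = 3.000/3.396 = 0.88.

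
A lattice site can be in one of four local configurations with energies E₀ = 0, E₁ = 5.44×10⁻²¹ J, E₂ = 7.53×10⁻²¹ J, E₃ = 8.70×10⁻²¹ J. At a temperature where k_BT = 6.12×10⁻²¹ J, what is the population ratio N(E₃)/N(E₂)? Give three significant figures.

0.826

n₃/n₂ = exp[−(E₃−E₂)/kT] = exp(−(1.17 ×10⁻²¹ J)/(6.12 ×10⁻²¹ J)) = exp(-0.19118) = 0.826.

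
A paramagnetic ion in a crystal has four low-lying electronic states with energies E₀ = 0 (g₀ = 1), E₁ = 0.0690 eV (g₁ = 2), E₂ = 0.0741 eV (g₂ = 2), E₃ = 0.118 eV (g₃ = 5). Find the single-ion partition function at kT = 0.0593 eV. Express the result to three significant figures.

Z = 2.88

Eᵢ/kT = 0, 1.1636, 1.2496, 1.9899.
Z = Σ gᵢe^(−Eᵢ/kT) = 1·e^(−0) + 2·e^(−1.1636) + 2·e^(−1.2496) + 5·e^(−1.9899) = 1.0000 + 0.62472 + 0.57324 + 0.68355 = 2.8815.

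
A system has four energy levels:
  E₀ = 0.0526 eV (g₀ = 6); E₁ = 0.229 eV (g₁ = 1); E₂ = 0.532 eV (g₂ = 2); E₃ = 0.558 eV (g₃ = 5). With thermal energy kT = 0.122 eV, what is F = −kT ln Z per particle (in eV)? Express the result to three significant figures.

-0.173 eV

Eᵢ/kT = 0.43115, 1.8770, 4.3607, 4.5738.
Z = Σ gᵢe^(−Eᵢ/kT) = 6·e^(−0.43115) + 1·e^(−1.8770) + 2·e^(−4.3607) + 5·e^(−4.5738) = 3.8986 + 0.15305 + 0.025539 + 0.051593 = 4.1288.
F = −kT ln Z = −0.122 × ln(4.1288) = −0.122 × 1.4180 = -0.173 eV.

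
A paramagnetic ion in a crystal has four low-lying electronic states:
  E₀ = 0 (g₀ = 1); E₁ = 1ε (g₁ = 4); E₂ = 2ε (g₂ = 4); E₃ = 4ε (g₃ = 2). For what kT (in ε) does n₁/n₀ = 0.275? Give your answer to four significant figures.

0.3735 ε

n₁/n₀ = (g₁/g₀) exp[−(E₁−E₀)/kT] = 0.275.
⇒ (E₁−E₀)/kT = ln((4/1)/0.275) = ln(14.5455) = 2.67728.
kT = 1ε / 2.67728 = 0.3735 ε.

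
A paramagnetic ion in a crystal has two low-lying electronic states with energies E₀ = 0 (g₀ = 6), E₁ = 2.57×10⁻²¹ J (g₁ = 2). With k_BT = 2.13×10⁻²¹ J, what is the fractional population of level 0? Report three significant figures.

0.909

Eᵢ/kT = 0, 1.2066.
Z = Σ gᵢe^(−Eᵢ/kT) = 6·e^(−0) + 2·e^(−1.2066) = 6.0000 + 0.59843 = 6.5984.
P₀ = g₀ e^(−E₀/kT) / Z = 6.0000/6.5984 = 0.909.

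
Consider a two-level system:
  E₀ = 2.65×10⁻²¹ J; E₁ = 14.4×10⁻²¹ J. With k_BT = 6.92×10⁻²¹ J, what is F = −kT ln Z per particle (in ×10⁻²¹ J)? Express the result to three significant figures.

1.49 ×10⁻²¹ J

Eᵢ/kT = 0.38295, 2.0809.
Z = Σ e^(−Eᵢ/kT) = e^(−0.38295) + e^(−2.0809) = 0.68185 + 0.12482 = 0.80667.
F = −kT ln Z = −6.92 × ln(0.80667) = −6.92 × -0.21484 = 1.49 ×10⁻²¹ J.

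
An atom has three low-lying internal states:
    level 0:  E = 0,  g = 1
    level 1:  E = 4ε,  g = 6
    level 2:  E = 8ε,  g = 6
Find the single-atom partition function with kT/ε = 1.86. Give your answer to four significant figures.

Eᵢ/kT = 0, 2.15054, 4.30108.
Z = Σ gᵢe^(−Eᵢ/kT) = 1·e^(−0) + 6·e^(−2.15054) + 6·e^(−4.30108) = 1.00000 + 0.698528 + 0.0813235 = 1.77985.

Z = 1.780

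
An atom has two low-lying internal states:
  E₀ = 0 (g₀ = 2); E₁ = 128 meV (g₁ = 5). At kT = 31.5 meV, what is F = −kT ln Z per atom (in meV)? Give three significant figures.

-23.2 meV

Eᵢ/kT = 0, 4.0635.
Z = Σ gᵢe^(−Eᵢ/kT) = 2·e^(−0) + 5·e^(−4.0635) = 2.0000 + 0.085944 = 2.0859.
F = −kT ln Z = −31.5 × ln(2.0859) = −31.5 × 0.73520 = -23.2 meV.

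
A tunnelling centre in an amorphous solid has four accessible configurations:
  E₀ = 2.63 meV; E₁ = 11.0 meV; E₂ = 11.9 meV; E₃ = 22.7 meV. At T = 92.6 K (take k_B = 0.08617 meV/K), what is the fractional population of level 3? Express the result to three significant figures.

k_BT = 0.08617 × 92.6 K = 7.9793 meV.
Eᵢ/kT = 0.32960, 1.3786, 1.4914, 2.8449.
Z = Σ e^(−Eᵢ/kT) = e^(−0.32960) + e^(−1.3786) + e^(−1.4914) + e^(−2.8449) = 0.71921 + 0.25193 + 0.22506 + 0.058140 = 1.2543.
P₃ = e^(−E₃/kT) / Z = 0.058140/1.2543 = 0.0464.

0.0464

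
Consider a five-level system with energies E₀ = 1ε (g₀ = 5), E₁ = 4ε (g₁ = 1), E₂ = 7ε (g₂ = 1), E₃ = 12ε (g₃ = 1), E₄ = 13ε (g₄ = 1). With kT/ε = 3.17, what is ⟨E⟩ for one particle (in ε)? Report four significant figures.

1.480 ε

Eᵢ/kT = 0.315457, 1.26183, 2.20820, 3.78549, 4.10095.
Z = Σ gᵢe^(−Eᵢ/kT) = 5·e^(−0.315457) + 1·e^(−1.26183) + 1·e^(−2.20820) + 1·e^(−3.78549) + 1·e^(−4.10095) = 3.64728 + 0.283135 + 0.109898 + 0.0226977 + 0.0165569 = 4.07957.
⟨E⟩ = Σ Eᵢ gᵢe^(−Eᵢ/kT) / Z = (1·3.64728 + 4·0.283135 + 7·0.109898 + 12·0.0226977 + 13·0.0165569) / 4.07957 = 1.480 ε.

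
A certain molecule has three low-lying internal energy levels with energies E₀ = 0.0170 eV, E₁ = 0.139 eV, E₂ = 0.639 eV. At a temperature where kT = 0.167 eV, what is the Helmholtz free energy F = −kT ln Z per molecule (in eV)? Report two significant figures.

Eᵢ/kT = 0.1018, 0.8323, 3.826.
Z = Σ e^(−Eᵢ/kT) = e^(−0.1018) + e^(−0.8323) + e^(−3.826) = 0.9032 + 0.4350 + 0.02180 = 1.360.
F = −kT ln Z = −0.167 × ln(1.360) = −0.167 × 0.3075 = -0.051 eV.

-0.051 eV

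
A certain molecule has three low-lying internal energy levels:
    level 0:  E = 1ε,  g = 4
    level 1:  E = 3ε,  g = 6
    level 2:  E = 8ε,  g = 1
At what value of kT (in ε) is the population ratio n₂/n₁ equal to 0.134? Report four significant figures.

22.92 ε

n₂/n₁ = (g₂/g₁) exp[−(E₂−E₁)/kT] = 0.134.
⇒ (E₂−E₁)/kT = ln((1/6)/0.134) = ln(1.24378) = 0.218155.
kT = 5ε / 0.218155 = 22.92 ε.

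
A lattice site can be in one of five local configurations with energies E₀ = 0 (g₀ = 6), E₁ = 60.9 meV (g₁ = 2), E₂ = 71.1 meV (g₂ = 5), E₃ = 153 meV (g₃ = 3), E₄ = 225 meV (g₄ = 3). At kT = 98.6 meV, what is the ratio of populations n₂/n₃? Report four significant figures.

n₂/n₃ = (g₂/g₃) exp[−(E₂−E₃)/kT] = (5/3) × exp(−(-81.9 meV)/(98.6 meV)) = (5/3) × exp(0.830629) = 3.825.

3.825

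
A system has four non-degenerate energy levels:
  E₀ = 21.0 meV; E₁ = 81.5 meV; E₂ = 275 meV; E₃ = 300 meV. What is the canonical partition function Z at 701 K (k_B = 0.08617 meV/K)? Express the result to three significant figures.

k_BT = 0.08617 × 701 K = 60.405 meV.
Eᵢ/kT = 0.34765, 1.3492, 4.5526, 4.9665.
Z = Σ e^(−Eᵢ/kT) = e^(−0.34765) + e^(−1.3492) + e^(−4.5526) + e^(−4.9665) = 0.70635 + 0.25945 + 0.010540 + 0.0069675 = 0.98331.

Z = 0.983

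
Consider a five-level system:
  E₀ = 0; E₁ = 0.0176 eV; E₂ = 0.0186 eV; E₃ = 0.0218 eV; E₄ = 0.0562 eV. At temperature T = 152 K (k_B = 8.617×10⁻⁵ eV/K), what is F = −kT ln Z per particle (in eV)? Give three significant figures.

-0.00699 eV

k_BT = 8.617×10⁻⁵ × 152 K = 0.013098 eV.
Eᵢ/kT = 0, 1.3437, 1.4201, 1.6644, 4.2907.
Z = Σ e^(−Eᵢ/kT) = e^(−0) + e^(−1.3437) + e^(−1.4201) + e^(−1.6644) + e^(−4.2907) = 1.0000 + 0.26088 + 0.24169 + 0.18930 + 0.013695 = 1.7056.
F = −kT ln Z = −0.013098 × ln(1.7056) = −0.013098 × 0.53392 = -0.00699 eV.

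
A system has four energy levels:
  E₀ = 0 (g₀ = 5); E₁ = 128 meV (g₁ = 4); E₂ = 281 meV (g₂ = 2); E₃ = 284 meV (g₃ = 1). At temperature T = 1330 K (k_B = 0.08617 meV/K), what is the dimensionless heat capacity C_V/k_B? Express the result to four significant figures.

0.3834

k_BT = 0.08617 × 1330 K = 114.606 meV.
Eᵢ/kT = 0, 1.11687, 2.45188, 2.47806.
Z = Σ gᵢe^(−Eᵢ/kT) = 5·e^(−0) + 4·e^(−1.11687) + 2·e^(−2.45188) + 1·e^(−2.47806) = 5.00000 + 1.30921 + 0.172263 + 0.0839058 = 6.56538.
⟨E⟩ = 36.5271 meV, ⟨E²⟩ = 6369.72 meV².
C_V/k_B = (⟨E²⟩ − ⟨E⟩²)/(kT)² = (6369.72 − 1334.23)/13134.5 = 0.3834.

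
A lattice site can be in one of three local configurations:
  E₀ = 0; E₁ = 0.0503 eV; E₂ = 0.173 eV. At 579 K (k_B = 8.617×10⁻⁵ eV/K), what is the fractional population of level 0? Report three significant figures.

0.716

k_BT = 8.617×10⁻⁵ × 579 K = 0.049892 eV.
Eᵢ/kT = 0, 1.0082, 3.4675.
Z = Σ e^(−Eᵢ/kT) = e^(−0) + e^(−1.0082) + e^(−3.4675) = 1.0000 + 0.36488 + 0.031195 = 1.3961.
P₀ = e^(−E₀/kT) / Z = 1.0000/1.3961 = 0.716.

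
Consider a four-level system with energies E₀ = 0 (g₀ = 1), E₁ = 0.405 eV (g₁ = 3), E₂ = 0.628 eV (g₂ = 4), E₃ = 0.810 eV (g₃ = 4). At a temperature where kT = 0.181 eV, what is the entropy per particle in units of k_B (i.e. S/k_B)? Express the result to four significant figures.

1.306

Eᵢ/kT = 0, 2.23757, 3.46961, 4.47514.
Z = Σ gᵢe^(−Eᵢ/kT) = 1·e^(−0) + 3·e^(−2.23757) + 4·e^(−3.46961) + 4·e^(−4.47514) = 1.00000 + 0.320153 + 0.124517 + 0.0455545 = 1.49022.
⟨E⟩ = Σ EᵢPᵢ = 0.164243 eV.
S/k_B = ln Z + ⟨E⟩/kT = ln(1.49022) + 0.164243/0.181 = 0.398924 + 0.907420 = 1.306.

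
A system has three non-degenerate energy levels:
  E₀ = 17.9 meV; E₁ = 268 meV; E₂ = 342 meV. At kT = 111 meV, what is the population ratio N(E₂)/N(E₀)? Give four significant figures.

n₂/n₀ = exp[−(E₂−E₀)/kT] = exp(−(324.1 meV)/(111 meV)) = exp(-2.91982) = 0.05394.

0.05394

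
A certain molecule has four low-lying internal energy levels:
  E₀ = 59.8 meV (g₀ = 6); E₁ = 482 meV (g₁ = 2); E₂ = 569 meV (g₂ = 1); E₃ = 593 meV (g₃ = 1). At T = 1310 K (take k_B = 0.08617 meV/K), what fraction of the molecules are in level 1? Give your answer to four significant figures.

k_BT = 0.08617 × 1310 K = 112.883 meV.
Eᵢ/kT = 0.529752, 4.26991, 5.04062, 5.25323.
Z = Σ gᵢe^(−Eᵢ/kT) = 6·e^(−0.529752) + 2·e^(−4.26991) + 1·e^(−5.04062) + 1·e^(−5.25323) = 3.53251 + 0.0279661 + 0.00646974 + 0.00523060 = 3.57218.
P₁ = g₁ e^(−E₁/kT) / Z = 0.0279661/3.57218 = 0.007829.

0.007829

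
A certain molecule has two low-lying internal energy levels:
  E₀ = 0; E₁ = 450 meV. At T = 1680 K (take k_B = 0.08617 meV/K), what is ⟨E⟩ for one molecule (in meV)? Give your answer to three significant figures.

19.2 meV

k_BT = 0.08617 × 1680 K = 144.77 meV.
Eᵢ/kT = 0, 3.1084.
Z = Σ e^(−Eᵢ/kT) = e^(−0) + e^(−3.1084) = 1.0000 + 0.044672 = 1.0447.
⟨E⟩ = Σ Eᵢ e^(−Eᵢ/kT) / Z = (0·1.0000 + 450·0.044672) / 1.0447 = 19.2 meV.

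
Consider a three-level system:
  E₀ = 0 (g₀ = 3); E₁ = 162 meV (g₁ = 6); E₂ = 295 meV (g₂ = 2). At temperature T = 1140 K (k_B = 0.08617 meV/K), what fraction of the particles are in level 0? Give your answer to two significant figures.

k_BT = 0.08617 × 1140 K = 98.23 meV.
Eᵢ/kT = 0, 1.649, 3.003.
Z = Σ gᵢe^(−Eᵢ/kT) = 3·e^(−0) + 6·e^(−1.649) + 2·e^(−3.003) = 3.000 + 1.153 + 0.09928 = 4.252.
P₀ = g₀ e^(−E₀/kT) / Z = 3.000/4.252 = 0.71.

0.71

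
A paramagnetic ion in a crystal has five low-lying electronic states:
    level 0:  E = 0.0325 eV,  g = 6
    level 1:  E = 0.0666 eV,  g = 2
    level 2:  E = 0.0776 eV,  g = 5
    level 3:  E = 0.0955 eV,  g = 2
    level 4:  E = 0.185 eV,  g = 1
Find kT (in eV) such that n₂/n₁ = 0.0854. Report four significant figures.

n₂/n₁ = (g₂/g₁) exp[−(E₂−E₁)/kT] = 0.0854.
⇒ (E₂−E₁)/kT = ln((5/2)/0.0854) = ln(29.2740) = 3.37670.
kT = 0.0110 eV / 3.37670 = 0.003258 eV.

0.003258 eV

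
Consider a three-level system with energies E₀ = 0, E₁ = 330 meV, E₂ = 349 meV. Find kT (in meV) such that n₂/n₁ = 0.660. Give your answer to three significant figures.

n₂/n₁ = exp[−(E₂−E₁)/kT] = 0.660.
⇒ (E₂−E₁)/kT = ln(1/0.660) = ln(1.5152) = 0.41555.
kT = 19 meV / 0.41555 = 45.7 meV.

45.7 meV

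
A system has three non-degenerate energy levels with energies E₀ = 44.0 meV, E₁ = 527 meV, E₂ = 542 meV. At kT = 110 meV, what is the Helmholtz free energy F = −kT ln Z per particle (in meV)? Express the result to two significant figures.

Eᵢ/kT = 0.4000, 4.791, 4.927.
Z = Σ e^(−Eᵢ/kT) = e^(−0.4000) + e^(−4.791) + e^(−4.927) = 0.6703 + 0.008304 + 0.007248 = 0.6859.
F = −kT ln Z = −110 × ln(0.6859) = −110 × -0.3770 = 41 meV.

41 meV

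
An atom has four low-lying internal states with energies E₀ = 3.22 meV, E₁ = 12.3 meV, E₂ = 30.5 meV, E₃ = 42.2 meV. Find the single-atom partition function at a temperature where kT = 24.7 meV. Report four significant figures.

Eᵢ/kT = 0.130364, 0.497976, 1.23482, 1.70850.
Z = Σ e^(−Eᵢ/kT) = e^(−0.130364) + e^(−0.497976) + e^(−1.23482) + e^(−1.70850) = 0.877776 + 0.607760 + 0.290887 + 0.181137 = 1.95756.

Z = 1.958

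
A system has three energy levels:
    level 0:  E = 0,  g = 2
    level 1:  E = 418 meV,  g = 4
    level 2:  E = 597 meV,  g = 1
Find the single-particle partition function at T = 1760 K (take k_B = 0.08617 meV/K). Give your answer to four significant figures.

k_BT = 0.08617 × 1760 K = 151.659 meV.
Eᵢ/kT = 0, 2.75618, 3.93646.
Z = Σ gᵢe^(−Eᵢ/kT) = 2·e^(−0) + 4·e^(−2.75618) + 1·e^(−3.93646) = 2.00000 + 0.254136 + 0.0195172 = 2.27365.

Z = 2.274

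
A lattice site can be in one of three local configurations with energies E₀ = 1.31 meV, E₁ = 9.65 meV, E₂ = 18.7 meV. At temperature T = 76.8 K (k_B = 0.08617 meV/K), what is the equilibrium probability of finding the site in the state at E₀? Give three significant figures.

k_BT = 0.08617 × 76.8 K = 6.6179 meV.
Eᵢ/kT = 0.19795, 1.4582, 2.8257.
Z = Σ e^(−Eᵢ/kT) = e^(−0.19795) + e^(−1.4582) + e^(−2.8257) = 0.82041 + 0.23265 + 0.059267 = 1.1123.
P₀ = e^(−E₀/kT) / Z = 0.82041/1.1123 = 0.738.

0.738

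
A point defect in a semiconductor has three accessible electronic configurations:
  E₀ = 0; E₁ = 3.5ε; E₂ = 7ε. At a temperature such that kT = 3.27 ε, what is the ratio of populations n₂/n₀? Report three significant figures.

n₂/n₀ = exp[−(E₂−E₀)/kT] = exp(−(7ε)/(3.27ε)) = exp(-2.1407) = 0.118.

0.118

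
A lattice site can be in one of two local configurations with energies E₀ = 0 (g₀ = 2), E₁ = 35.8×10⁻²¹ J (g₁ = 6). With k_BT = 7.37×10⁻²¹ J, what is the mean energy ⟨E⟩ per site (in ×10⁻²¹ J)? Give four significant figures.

0.8155 ×10⁻²¹ J

Eᵢ/kT = 0, 4.85753.
Z = Σ gᵢe^(−Eᵢ/kT) = 2·e^(−0) + 6·e^(−4.85753) = 2.00000 + 0.0466179 = 2.04662.
⟨E⟩ = Σ Eᵢ gᵢe^(−Eᵢ/kT) / Z = (0·2.00000 + 35.8·0.0466179) / 2.04662 = 0.8155 ×10⁻²¹ J.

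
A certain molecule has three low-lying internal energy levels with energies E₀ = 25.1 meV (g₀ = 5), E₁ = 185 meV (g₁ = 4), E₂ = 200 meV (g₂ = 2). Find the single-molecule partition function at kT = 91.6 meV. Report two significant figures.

Z = 4.6

Eᵢ/kT = 0.2740, 2.020, 2.183.
Z = Σ gᵢe^(−Eᵢ/kT) = 5·e^(−0.2740) + 4·e^(−2.020) + 2·e^(−2.183) = 3.802 + 0.5306 + 0.2254 = 4.558.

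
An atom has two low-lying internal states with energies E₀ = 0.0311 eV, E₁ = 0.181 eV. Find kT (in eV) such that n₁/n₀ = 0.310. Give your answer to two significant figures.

0.13 eV

n₁/n₀ = exp[−(E₁−E₀)/kT] = 0.310.
⇒ (E₁−E₀)/kT = ln(1/0.310) = ln(3.226) = 1.171.
kT = 0.1499 eV / 1.171 = 0.13 eV.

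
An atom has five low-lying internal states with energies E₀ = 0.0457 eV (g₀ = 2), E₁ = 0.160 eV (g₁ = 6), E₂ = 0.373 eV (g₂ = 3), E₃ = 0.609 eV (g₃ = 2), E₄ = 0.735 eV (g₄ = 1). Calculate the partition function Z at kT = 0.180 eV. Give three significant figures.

Z = 4.48

Eᵢ/kT = 0.25389, 0.88889, 2.0722, 3.3833, 4.0833.
Z = Σ gᵢe^(−Eᵢ/kT) = 2·e^(−0.25389) + 6·e^(−0.88889) + 3·e^(−2.0722) + 2·e^(−3.3833) + 1·e^(−4.0833) = 1.5516 + 2.4667 + 0.37773 + 0.067871 + 0.016852 = 4.4808.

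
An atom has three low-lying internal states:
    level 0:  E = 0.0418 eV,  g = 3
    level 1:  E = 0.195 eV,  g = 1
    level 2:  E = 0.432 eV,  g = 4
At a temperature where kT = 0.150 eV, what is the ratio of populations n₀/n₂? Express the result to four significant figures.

n₀/n₂ = (g₀/g₂) exp[−(E₀−E₂)/kT] = (3/4) × exp(−(-0.3902 eV)/(0.150 eV)) = (3/4) × exp(2.60133) = 10.11.

10.11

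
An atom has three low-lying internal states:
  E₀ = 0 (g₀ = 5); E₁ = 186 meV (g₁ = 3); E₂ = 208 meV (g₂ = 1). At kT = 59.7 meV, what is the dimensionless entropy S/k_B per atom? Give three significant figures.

Eᵢ/kT = 0, 3.1156, 3.4841.
Z = Σ gᵢe^(−Eᵢ/kT) = 5·e^(−0) + 3·e^(−3.1156) + 1·e^(−3.4841) = 5.0000 + 0.13306 + 0.030681 = 5.1637.
⟨E⟩ = Σ EᵢPᵢ = 6.0288 meV.
S/k_B = ln Z + ⟨E⟩/kT = ln(5.1637) + 6.0288/59.7 = 1.6417 + 0.10098 = 1.74.

1.74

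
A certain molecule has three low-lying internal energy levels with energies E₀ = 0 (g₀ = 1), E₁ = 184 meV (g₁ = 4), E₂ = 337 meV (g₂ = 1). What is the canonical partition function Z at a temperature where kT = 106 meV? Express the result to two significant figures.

Z = 1.7

Eᵢ/kT = 0, 1.736, 3.179.
Z = Σ gᵢe^(−Eᵢ/kT) = 1·e^(−0) + 4·e^(−1.736) + 1·e^(−3.179) = 1.000 + 0.7049 + 0.04163 = 1.747.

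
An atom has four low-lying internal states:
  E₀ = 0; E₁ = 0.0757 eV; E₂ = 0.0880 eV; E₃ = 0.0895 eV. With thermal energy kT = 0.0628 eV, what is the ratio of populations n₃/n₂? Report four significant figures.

0.9764

n₃/n₂ = exp[−(E₃−E₂)/kT] = exp(−(0.0015 eV)/(0.0628 eV)) = exp(-0.0238854) = 0.9764.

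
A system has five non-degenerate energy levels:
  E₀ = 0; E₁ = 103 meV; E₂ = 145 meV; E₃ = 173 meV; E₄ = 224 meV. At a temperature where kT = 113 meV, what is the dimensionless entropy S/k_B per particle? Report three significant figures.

1.36

Eᵢ/kT = 0, 0.91150, 1.2832, 1.5310, 1.9823.
Z = Σ e^(−Eᵢ/kT) = e^(−0) + e^(−0.91150) + e^(−1.2832) + e^(−1.5310) + e^(−1.9823) = 1.0000 + 0.40192 + 0.27715 + 0.21632 + 0.13775 = 2.0331.
⟨E⟩ = Σ EᵢPᵢ = 73.712 meV.
S/k_B = ln Z + ⟨E⟩/kT = ln(2.0331) + 73.712/113 = 0.70956 + 0.65232 = 1.36.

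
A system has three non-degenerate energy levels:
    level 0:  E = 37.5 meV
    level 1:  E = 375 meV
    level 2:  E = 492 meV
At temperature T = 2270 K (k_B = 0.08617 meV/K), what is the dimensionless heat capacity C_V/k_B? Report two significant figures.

0.65

k_BT = 0.08617 × 2270 K = 195.6 meV.
Eᵢ/kT = 0.1917, 1.917, 2.515.
Z = Σ e^(−Eᵢ/kT) = e^(−0.1917) + e^(−1.917) + e^(−2.515) = 0.8256 + 0.1470 + 0.08086 = 1.053.
⟨E⟩ = 119.5 meV, ⟨E²⟩ = 39320 meV².
C_V/k_B = (⟨E²⟩ − ⟨E⟩²)/(kT)² = (39320 − 14280)/38260 = 0.65.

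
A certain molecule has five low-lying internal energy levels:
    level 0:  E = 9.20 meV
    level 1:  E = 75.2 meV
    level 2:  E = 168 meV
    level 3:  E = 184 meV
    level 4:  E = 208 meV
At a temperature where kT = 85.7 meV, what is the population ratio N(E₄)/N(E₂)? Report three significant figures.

n₄/n₂ = exp[−(E₄−E₂)/kT] = exp(−(40 meV)/(85.7 meV)) = exp(-0.46674) = 0.627.

0.627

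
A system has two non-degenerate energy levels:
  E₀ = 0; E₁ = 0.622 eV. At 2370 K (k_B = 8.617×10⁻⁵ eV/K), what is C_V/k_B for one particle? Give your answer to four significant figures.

k_BT = 8.617×10⁻⁵ × 2370 K = 0.204223 eV.
Eᵢ/kT = 0, 3.04569.
Z = Σ e^(−Eᵢ/kT) = e^(−0) + e^(−3.04569) = 1.00000 + 0.0475635 = 1.04756.
⟨E⟩ = 0.0282413 eV, ⟨E²⟩ = 0.0175661 eV².
C_V/k_B = (⟨E²⟩ − ⟨E⟩²)/(kT)² = (0.0175661 − 0.000797571)/0.0417070 = 0.4021.

0.4021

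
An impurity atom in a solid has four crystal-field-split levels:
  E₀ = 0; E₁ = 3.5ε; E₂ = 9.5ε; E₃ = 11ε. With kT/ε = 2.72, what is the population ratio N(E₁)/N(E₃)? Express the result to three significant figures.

n₁/n₃ = exp[−(E₁−E₃)/kT] = exp(−(-7.5ε)/(2.72ε)) = exp(2.7574) = 15.8.

15.8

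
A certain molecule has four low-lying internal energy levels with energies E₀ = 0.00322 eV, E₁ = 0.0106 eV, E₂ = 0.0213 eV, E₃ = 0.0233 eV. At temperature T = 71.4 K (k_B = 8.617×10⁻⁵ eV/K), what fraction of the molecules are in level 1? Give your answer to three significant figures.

k_BT = 8.617×10⁻⁵ × 71.4 K = 0.0061525 eV.
Eᵢ/kT = 0.52336, 1.7229, 3.4620, 3.7871.
Z = Σ e^(−Eᵢ/kT) = e^(−0.52336) + e^(−1.7229) + e^(−3.4620) + e^(−3.7871) = 0.59253 + 0.17855 + 0.031367 + 0.022661 = 0.82511.
P₁ = e^(−E₁/kT) / Z = 0.17855/0.82511 = 0.216.

0.216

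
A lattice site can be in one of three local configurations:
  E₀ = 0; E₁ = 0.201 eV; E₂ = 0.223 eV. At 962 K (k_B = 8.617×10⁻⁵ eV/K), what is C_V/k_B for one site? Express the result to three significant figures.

k_BT = 8.617×10⁻⁵ × 962 K = 0.082896 eV.
Eᵢ/kT = 0, 2.4247, 2.6901.
Z = Σ e^(−Eᵢ/kT) = e^(−0) + e^(−2.4247) + e^(−2.6901) = 1.0000 + 0.088505 + 0.067874 = 1.1564.
⟨E⟩ = 0.028472 eV, ⟨E²⟩ = 0.0060109 eV².
C_V/k_B = (⟨E²⟩ − ⟨E⟩²)/(kT)² = (0.0060109 − 0.00081065)/0.0068717 = 0.757.

0.757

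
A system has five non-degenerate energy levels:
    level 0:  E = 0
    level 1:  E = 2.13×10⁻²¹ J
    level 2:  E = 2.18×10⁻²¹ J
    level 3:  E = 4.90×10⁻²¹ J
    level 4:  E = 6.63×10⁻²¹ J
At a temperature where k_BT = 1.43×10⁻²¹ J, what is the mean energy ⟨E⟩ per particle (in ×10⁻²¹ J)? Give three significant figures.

0.793 ×10⁻²¹ J

Eᵢ/kT = 0, 1.4895, 1.5245, 3.4266, 4.6364.
Z = Σ e^(−Eᵢ/kT) = e^(−0) + e^(−1.4895) + e^(−1.5245) + e^(−3.4266) + e^(−4.6364) = 1.0000 + 0.22549 + 0.21773 + 0.032497 + 0.0096925 = 1.4854.
⟨E⟩ = Σ Eᵢ e^(−Eᵢ/kT) / Z = (0·1.0000 + 2.13·0.22549 + 2.18·0.21773 + 4.90·0.032497 + 6.63·0.0096925) / 1.4854 = 0.793 ×10⁻²¹ J.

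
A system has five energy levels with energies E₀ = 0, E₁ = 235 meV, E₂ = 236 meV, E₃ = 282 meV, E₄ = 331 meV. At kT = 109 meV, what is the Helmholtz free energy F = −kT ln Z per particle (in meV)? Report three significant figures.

Eᵢ/kT = 0, 2.1560, 2.1651, 2.5872, 3.0367.
Z = Σ e^(−Eᵢ/kT) = e^(−0) + e^(−2.1560) + e^(−2.1651) + e^(−2.5872) + e^(−3.0367) = 1.0000 + 0.11579 + 0.11474 + 0.075230 + 0.047993 = 1.3538.
F = −kT ln Z = −109 × ln(1.3538) = −109 × 0.30292 = -33.0 meV.

-33.0 meV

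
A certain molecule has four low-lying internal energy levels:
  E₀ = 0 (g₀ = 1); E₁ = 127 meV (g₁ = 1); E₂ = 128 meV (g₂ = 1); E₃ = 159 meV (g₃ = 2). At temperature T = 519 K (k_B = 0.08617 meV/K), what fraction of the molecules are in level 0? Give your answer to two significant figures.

0.85

k_BT = 0.08617 × 519 K = 44.72 meV.
Eᵢ/kT = 0, 2.840, 2.862, 3.555.
Z = Σ gᵢe^(−Eᵢ/kT) = 1·e^(−0) + 1·e^(−2.840) + 1·e^(−2.862) + 2·e^(−3.555) = 1.000 + 0.05843 + 0.05715 + 0.05716 = 1.173.
P₀ = g₀ e^(−E₀/kT) / Z = 1.000/1.173 = 0.85.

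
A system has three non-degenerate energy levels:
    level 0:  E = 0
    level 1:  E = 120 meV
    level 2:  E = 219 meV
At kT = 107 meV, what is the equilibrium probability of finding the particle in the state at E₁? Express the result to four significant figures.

0.2239

Eᵢ/kT = 0, 1.12150, 2.04673.
Z = Σ e^(−Eᵢ/kT) = e^(−0) + e^(−1.12150) + e^(−2.04673) = 1.00000 + 0.325791 + 0.129157 = 1.45495.
P₁ = e^(−E₁/kT) / Z = 0.325791/1.45495 = 0.2239.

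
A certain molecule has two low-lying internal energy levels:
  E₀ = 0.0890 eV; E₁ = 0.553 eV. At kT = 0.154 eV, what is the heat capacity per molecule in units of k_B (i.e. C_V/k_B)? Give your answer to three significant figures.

0.405

Eᵢ/kT = 0.57792, 3.5909.
Z = Σ e^(−Eᵢ/kT) = e^(−0.57792) + e^(−3.5909) = 0.56106 + 0.027574 = 0.58863.
⟨E⟩ = 0.11074 eV, ⟨E²⟩ = 0.021875 eV².
C_V/k_B = (⟨E²⟩ − ⟨E⟩²)/(kT)² = (0.021875 − 0.012263)/0.023716 = 0.405.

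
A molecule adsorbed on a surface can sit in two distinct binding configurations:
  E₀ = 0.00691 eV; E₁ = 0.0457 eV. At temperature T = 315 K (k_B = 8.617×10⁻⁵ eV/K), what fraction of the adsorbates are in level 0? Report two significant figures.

0.81

k_BT = 8.617×10⁻⁵ × 315 K = 0.02714 eV.
Eᵢ/kT = 0.2546, 1.684.
Z = Σ e^(−Eᵢ/kT) = e^(−0.2546) + e^(−1.684) = 0.7752 + 0.1856 = 0.9608.
P₀ = e^(−E₀/kT) / Z = 0.7752/0.9608 = 0.81.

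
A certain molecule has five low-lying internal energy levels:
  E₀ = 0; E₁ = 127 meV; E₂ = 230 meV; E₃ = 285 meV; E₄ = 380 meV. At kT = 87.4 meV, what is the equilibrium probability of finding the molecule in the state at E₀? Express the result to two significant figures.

Eᵢ/kT = 0, 1.453, 2.632, 3.261, 4.348.
Z = Σ e^(−Eᵢ/kT) = e^(−0) + e^(−1.453) + e^(−2.632) + e^(−3.261) + e^(−4.348) = 1.000 + 0.2339 + 0.07193 + 0.03835 + 0.01293 = 1.357.
P₀ = e^(−E₀/kT) / Z = 1.000/1.357 = 0.74.

0.74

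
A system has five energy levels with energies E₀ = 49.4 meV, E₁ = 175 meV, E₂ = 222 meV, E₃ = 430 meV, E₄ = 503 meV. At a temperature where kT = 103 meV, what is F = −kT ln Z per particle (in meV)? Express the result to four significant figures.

6.297 meV

Eᵢ/kT = 0.479612, 1.69903, 2.15534, 4.17476, 4.88350.
Z = Σ e^(−Eᵢ/kT) = e^(−0.479612) + e^(−1.69903) + e^(−2.15534) + e^(−4.17476) + e^(−4.88350) = 0.619024 + 0.182861 + 0.115864 + 0.0153789 + 0.00757047 = 0.940698.
F = −kT ln Z = −103 × ln(0.940698) = −103 × -0.0611331 = 6.297 meV.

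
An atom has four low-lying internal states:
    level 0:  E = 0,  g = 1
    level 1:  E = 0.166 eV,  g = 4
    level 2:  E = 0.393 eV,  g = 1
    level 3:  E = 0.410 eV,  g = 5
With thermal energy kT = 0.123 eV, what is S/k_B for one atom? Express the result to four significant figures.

Eᵢ/kT = 0, 1.34959, 3.19512, 3.33333.
Z = Σ gᵢe^(−Eᵢ/kT) = 1·e^(−0) + 4·e^(−1.34959) + 1·e^(−3.19512) + 5·e^(−3.33333) = 1.00000 + 1.03739 + 0.0409616 + 0.178371 = 2.25672.
⟨E⟩ = Σ EᵢPᵢ = 0.115848 eV.
S/k_B = ln Z + ⟨E⟩/kT = ln(2.25672) + 0.115848/0.123 = 0.813912 + 0.941854 = 1.756.

1.756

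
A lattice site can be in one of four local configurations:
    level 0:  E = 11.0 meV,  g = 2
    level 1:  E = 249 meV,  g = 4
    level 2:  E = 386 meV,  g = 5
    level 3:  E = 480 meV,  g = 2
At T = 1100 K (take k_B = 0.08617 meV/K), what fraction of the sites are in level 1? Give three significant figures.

k_BT = 0.08617 × 1100 K = 94.787 meV.
Eᵢ/kT = 0.11605, 2.6269, 4.0723, 5.0640.
Z = Σ gᵢe^(−Eᵢ/kT) = 2·e^(−0.11605) + 4·e^(−2.6269) + 5·e^(−4.0723) + 2·e^(−5.0640) = 1.7809 + 0.28921 + 0.085191 + 0.012640 = 2.1679.
P₁ = g₁ e^(−E₁/kT) / Z = 0.28921/2.1679 = 0.133.

0.133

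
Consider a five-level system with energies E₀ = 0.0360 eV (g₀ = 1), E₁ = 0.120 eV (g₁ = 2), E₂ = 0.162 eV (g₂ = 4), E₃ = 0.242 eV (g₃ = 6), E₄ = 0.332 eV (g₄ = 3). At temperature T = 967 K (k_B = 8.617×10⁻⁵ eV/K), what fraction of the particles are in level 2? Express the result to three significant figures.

k_BT = 8.617×10⁻⁵ × 967 K = 0.083326 eV.
Eᵢ/kT = 0.43204, 1.4401, 1.9442, 2.9043, 3.9844.
Z = Σ gᵢe^(−Eᵢ/kT) = 1·e^(−0.43204) + 2·e^(−1.4401) + 4·e^(−1.9442) + 6·e^(−2.9043) + 3·e^(−3.9844) = 0.64918 + 0.47381 + 0.57241 + 0.32872 + 0.055811 = 2.0799.
P₂ = g₂ e^(−E₂/kT) / Z = 0.57241/2.0799 = 0.275.

0.275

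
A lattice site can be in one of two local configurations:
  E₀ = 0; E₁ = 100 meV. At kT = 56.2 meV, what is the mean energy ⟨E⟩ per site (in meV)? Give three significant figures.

14.4 meV

Eᵢ/kT = 0, 1.7794.
Z = Σ e^(−Eᵢ/kT) = e^(−0) + e^(−1.7794) = 1.0000 + 0.16874 = 1.1687.
⟨E⟩ = Σ Eᵢ e^(−Eᵢ/kT) / Z = (0·1.0000 + 100·0.16874) / 1.1687 = 14.4 meV.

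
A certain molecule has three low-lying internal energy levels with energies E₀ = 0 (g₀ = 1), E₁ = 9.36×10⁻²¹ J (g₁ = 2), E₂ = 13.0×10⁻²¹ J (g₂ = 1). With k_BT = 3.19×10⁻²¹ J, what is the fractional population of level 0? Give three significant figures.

Eᵢ/kT = 0, 2.9342, 4.0752.
Z = Σ gᵢe^(−Eᵢ/kT) = 1·e^(−0) + 2·e^(−2.9342) + 1·e^(−4.0752) = 1.0000 + 0.10635 + 0.016989 = 1.1233.
P₀ = g₀ e^(−E₀/kT) / Z = 1.0000/1.1233 = 0.890.

0.890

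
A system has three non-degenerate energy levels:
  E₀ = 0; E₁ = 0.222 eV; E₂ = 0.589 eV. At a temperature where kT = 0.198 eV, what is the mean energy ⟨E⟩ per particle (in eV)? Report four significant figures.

0.07438 eV

Eᵢ/kT = 0, 1.12121, 2.97475.
Z = Σ e^(−Eᵢ/kT) = e^(−0) + e^(−1.12121) + e^(−2.97475) = 1.00000 + 0.325885 + 0.0510602 = 1.37695.
⟨E⟩ = Σ Eᵢ e^(−Eᵢ/kT) / Z = (0·1.00000 + 0.222·0.325885 + 0.589·0.0510602) / 1.37695 = 0.07438 eV.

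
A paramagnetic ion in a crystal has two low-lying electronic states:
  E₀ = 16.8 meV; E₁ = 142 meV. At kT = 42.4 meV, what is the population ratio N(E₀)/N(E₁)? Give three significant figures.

19.2

n₀/n₁ = exp[−(E₀−E₁)/kT] = exp(−(-125.2 meV)/(42.4 meV)) = exp(2.9528) = 19.2.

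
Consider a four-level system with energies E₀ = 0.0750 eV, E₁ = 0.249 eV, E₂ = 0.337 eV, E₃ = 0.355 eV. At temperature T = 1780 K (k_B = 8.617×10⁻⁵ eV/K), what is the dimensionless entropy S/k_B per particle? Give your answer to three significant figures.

k_BT = 8.617×10⁻⁵ × 1780 K = 0.15338 eV.
Eᵢ/kT = 0.48898, 1.6234, 2.1972, 2.3145.
Z = Σ e^(−Eᵢ/kT) = e^(−0.48898) + e^(−1.6234) + e^(−2.1972) + e^(−2.3145) = 0.61325 + 0.19723 + 0.11111 + 0.098816 = 1.0204.
⟨E⟩ = Σ EᵢPᵢ = 0.16428 eV.
S/k_B = ln Z + ⟨E⟩/kT = ln(1.0204) + 0.16428/0.15338 = 0.020195 + 1.0711 = 1.09.

1.09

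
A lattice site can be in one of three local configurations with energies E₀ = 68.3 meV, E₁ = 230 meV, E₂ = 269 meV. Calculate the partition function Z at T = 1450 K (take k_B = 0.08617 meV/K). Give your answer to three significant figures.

k_BT = 0.08617 × 1450 K = 124.95 meV.
Eᵢ/kT = 0.54662, 1.8407, 2.1529.
Z = Σ e^(−Eᵢ/kT) = e^(−0.54662) + e^(−1.8407) + e^(−2.1529) = 0.57890 + 0.15871 + 0.11615 = 0.85376.

Z = 0.854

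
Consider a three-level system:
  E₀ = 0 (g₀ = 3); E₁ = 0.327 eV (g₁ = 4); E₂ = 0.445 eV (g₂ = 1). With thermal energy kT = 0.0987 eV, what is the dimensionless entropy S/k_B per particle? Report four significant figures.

1.318

Eᵢ/kT = 0, 3.31307, 4.50861.
Z = Σ gᵢe^(−Eᵢ/kT) = 3·e^(−0) + 4·e^(−3.31307) + 1·e^(−4.50861) = 3.00000 + 0.145617 + 0.0110138 = 3.15663.
⟨E⟩ = Σ EᵢPᵢ = 0.0166373 eV.
S/k_B = ln Z + ⟨E⟩/kT = ln(3.15663) + 0.0166373/0.0987 = 1.14951 + 0.168564 = 1.318.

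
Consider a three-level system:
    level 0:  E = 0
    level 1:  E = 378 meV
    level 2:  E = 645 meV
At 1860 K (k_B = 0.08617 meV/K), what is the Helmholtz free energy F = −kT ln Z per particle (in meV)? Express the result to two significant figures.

k_BT = 0.08617 × 1860 K = 160.3 meV.
Eᵢ/kT = 0, 2.358, 4.024.
Z = Σ e^(−Eᵢ/kT) = e^(−0) + e^(−2.358) + e^(−4.024) = 1.000 + 0.09461 + 0.01788 = 1.112.
F = −kT ln Z = −160.3 × ln(1.112) = −160.3 × 0.1062 = -17 meV.

-17 meV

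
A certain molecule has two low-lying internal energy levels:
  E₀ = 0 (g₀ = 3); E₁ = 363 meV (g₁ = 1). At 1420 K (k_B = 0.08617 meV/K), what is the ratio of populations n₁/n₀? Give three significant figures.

0.0172

k_BT = 0.08617 × 1420 K = 122.36 meV.
n₁/n₀ = (g₁/g₀) exp[−(E₁−E₀)/kT] = (1/3) × exp(−(363 meV)/(122.36 meV)) = (1/3) × exp(-2.9667) = 0.0172.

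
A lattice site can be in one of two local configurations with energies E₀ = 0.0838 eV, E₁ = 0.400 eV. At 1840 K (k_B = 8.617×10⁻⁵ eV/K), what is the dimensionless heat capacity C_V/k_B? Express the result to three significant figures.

k_BT = 8.617×10⁻⁵ × 1840 K = 0.15855 eV.
Eᵢ/kT = 0.52854, 2.5229.
Z = Σ e^(−Eᵢ/kT) = e^(−0.52854) + e^(−2.5229) = 0.58946 + 0.080227 = 0.66969.
⟨E⟩ = 0.12168 eV, ⟨E²⟩ = 0.025349 eV².
C_V/k_B = (⟨E²⟩ − ⟨E⟩²)/(kT)² = (0.025349 − 0.014806)/0.025138 = 0.419.

0.419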